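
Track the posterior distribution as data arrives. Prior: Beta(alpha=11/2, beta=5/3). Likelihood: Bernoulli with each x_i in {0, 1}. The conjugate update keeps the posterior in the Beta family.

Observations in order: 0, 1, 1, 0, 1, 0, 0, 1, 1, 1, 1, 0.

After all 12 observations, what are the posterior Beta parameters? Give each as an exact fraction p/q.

obs 1: x=0 → posterior Beta(11/2, 8/3)
obs 2: x=1 → posterior Beta(13/2, 8/3)
obs 3: x=1 → posterior Beta(15/2, 8/3)
obs 4: x=0 → posterior Beta(15/2, 11/3)
obs 5: x=1 → posterior Beta(17/2, 11/3)
obs 6: x=0 → posterior Beta(17/2, 14/3)
obs 7: x=0 → posterior Beta(17/2, 17/3)
obs 8: x=1 → posterior Beta(19/2, 17/3)
obs 9: x=1 → posterior Beta(21/2, 17/3)
obs 10: x=1 → posterior Beta(23/2, 17/3)
obs 11: x=1 → posterior Beta(25/2, 17/3)
obs 12: x=0 → posterior Beta(25/2, 20/3)

alpha=25/2, beta=20/3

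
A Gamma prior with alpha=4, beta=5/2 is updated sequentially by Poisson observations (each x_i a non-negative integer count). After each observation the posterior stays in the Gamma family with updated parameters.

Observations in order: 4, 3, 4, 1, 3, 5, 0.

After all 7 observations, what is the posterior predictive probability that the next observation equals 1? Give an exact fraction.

78380206895373549083460724446736/378757388640908088913574152840167

obs 1: x=4 → posterior Gamma(8, 7/2)
obs 2: x=3 → posterior Gamma(11, 9/2)
obs 3: x=4 → posterior Gamma(15, 11/2)
obs 4: x=1 → posterior Gamma(16, 13/2)
obs 5: x=3 → posterior Gamma(19, 15/2)
obs 6: x=5 → posterior Gamma(24, 17/2)
obs 7: x=0 → posterior Gamma(24, 19/2)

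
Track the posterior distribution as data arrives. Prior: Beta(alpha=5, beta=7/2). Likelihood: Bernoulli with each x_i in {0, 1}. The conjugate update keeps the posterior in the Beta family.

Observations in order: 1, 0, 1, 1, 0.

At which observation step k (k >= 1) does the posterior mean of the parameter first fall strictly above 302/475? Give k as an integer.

k = 4

obs 1: x=1 → posterior Beta(6, 7/2)
obs 2: x=0 → posterior Beta(6, 9/2)
obs 3: x=1 → posterior Beta(7, 9/2)
obs 4: x=1 → posterior Beta(8, 9/2)
obs 5: x=0 → posterior Beta(8, 11/2)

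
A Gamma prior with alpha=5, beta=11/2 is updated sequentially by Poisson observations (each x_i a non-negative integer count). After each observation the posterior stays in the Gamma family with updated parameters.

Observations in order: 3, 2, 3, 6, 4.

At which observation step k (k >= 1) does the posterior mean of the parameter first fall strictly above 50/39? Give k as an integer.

k = 2

obs 1: x=3 → posterior Gamma(8, 13/2)
obs 2: x=2 → posterior Gamma(10, 15/2)
obs 3: x=3 → posterior Gamma(13, 17/2)
obs 4: x=6 → posterior Gamma(19, 19/2)
obs 5: x=4 → posterior Gamma(23, 21/2)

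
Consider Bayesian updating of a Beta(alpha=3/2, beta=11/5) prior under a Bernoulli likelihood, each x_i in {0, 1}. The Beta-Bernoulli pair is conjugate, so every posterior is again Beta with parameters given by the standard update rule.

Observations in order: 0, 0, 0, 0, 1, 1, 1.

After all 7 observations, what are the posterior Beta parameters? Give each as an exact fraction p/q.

alpha=9/2, beta=31/5

obs 1: x=0 → posterior Beta(3/2, 16/5)
obs 2: x=0 → posterior Beta(3/2, 21/5)
obs 3: x=0 → posterior Beta(3/2, 26/5)
obs 4: x=0 → posterior Beta(3/2, 31/5)
obs 5: x=1 → posterior Beta(5/2, 31/5)
obs 6: x=1 → posterior Beta(7/2, 31/5)
obs 7: x=1 → posterior Beta(9/2, 31/5)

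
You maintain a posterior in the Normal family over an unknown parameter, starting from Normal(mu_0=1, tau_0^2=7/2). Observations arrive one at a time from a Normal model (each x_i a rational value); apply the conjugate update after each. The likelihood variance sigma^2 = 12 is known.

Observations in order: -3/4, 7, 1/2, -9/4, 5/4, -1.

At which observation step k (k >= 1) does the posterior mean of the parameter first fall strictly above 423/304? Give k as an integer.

obs 1: x=-3/4 → posterior Normal(75/124, 84/31)
obs 2: x=7 → posterior Normal(271/152, 42/19)
obs 3: x=1/2 → posterior Normal(19/12, 28/15)
obs 4: x=-9/4 → posterior Normal(111/104, 21/13)
obs 5: x=5/4 → posterior Normal(257/236, 84/59)
obs 6: x=-1 → posterior Normal(229/264, 14/11)

k = 2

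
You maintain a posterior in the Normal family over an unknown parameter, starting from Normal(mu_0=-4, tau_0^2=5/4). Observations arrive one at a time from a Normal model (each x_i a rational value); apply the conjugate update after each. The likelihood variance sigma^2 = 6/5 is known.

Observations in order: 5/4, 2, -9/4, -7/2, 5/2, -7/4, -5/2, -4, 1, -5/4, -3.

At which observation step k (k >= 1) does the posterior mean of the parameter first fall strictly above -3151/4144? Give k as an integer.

k = 2

obs 1: x=5/4 → posterior Normal(-37/28, 30/49)
obs 2: x=2 → posterior Normal(-59/296, 15/37)
obs 3: x=-9/4 → posterior Normal(-71/99, 10/33)
obs 4: x=-7/2 → posterior Normal(-317/248, 15/62)
obs 5: x=5/2 → posterior Normal(-96/149, 30/149)
obs 6: x=-7/4 → posterior Normal(-559/696, 5/29)
obs 7: x=-5/2 → posterior Normal(-809/796, 30/199)
obs 8: x=-4 → posterior Normal(-1209/896, 15/112)
obs 9: x=1 → posterior Normal(-1109/996, 10/83)
obs 10: x=-5/4 → posterior Normal(-617/548, 15/137)
obs 11: x=-3 → posterior Normal(-59/46, 30/299)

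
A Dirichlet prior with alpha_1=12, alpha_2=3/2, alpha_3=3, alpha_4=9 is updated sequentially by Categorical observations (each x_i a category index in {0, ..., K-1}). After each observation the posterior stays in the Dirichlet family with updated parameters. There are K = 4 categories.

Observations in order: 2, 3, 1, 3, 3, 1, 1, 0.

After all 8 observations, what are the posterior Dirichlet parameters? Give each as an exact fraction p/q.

obs 1: x=2 → posterior Dirichlet(12, 3/2, 4, 9)
obs 2: x=3 → posterior Dirichlet(12, 3/2, 4, 10)
obs 3: x=1 → posterior Dirichlet(12, 5/2, 4, 10)
obs 4: x=3 → posterior Dirichlet(12, 5/2, 4, 11)
obs 5: x=3 → posterior Dirichlet(12, 5/2, 4, 12)
obs 6: x=1 → posterior Dirichlet(12, 7/2, 4, 12)
obs 7: x=1 → posterior Dirichlet(12, 9/2, 4, 12)
obs 8: x=0 → posterior Dirichlet(13, 9/2, 4, 12)

alpha_1=13, alpha_2=9/2, alpha_3=4, alpha_4=12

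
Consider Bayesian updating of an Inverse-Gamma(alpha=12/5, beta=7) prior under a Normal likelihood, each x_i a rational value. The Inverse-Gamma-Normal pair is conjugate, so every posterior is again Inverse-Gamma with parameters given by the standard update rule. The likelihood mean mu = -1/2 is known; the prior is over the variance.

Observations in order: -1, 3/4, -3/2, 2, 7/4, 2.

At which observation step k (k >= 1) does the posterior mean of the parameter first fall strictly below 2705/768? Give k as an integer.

obs 1: x=-1 → posterior Inverse-Gamma(29/10, 57/8)
obs 2: x=3/4 → posterior Inverse-Gamma(17/5, 253/32)
obs 3: x=-3/2 → posterior Inverse-Gamma(39/10, 269/32)
obs 4: x=2 → posterior Inverse-Gamma(22/5, 369/32)
obs 5: x=7/4 → posterior Inverse-Gamma(49/10, 225/16)
obs 6: x=2 → posterior Inverse-Gamma(27/5, 275/16)

k = 2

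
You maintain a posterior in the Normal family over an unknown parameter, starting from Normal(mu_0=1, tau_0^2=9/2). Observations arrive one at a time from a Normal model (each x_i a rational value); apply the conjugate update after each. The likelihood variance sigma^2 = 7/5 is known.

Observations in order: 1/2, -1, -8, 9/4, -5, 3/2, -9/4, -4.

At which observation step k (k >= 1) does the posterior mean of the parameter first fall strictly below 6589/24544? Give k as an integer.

obs 1: x=1/2 → posterior Normal(73/118, 63/59)
obs 2: x=-1 → posterior Normal(-17/208, 63/104)
obs 3: x=-8 → posterior Normal(-737/298, 63/149)
obs 4: x=9/4 → posterior Normal(-1069/776, 63/194)
obs 5: x=-5 → posterior Normal(-1969/956, 63/239)
obs 6: x=3/2 → posterior Normal(-1699/1136, 63/284)
obs 7: x=-9/4 → posterior Normal(-526/329, 9/47)
obs 8: x=-4 → posterior Normal(-353/187, 63/374)

k = 2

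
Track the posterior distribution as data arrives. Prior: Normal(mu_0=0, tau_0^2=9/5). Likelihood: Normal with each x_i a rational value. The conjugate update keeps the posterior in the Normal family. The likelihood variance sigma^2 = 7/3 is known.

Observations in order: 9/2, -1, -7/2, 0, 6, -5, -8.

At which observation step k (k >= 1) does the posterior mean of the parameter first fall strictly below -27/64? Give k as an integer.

obs 1: x=9/2 → posterior Normal(243/124, 63/62)
obs 2: x=-1 → posterior Normal(189/178, 63/89)
obs 3: x=-7/2 → posterior Normal(0, 63/116)
obs 4: x=0 → posterior Normal(0, 63/143)
obs 5: x=6 → posterior Normal(81/85, 63/170)
obs 6: x=-5 → posterior Normal(27/197, 63/197)
obs 7: x=-8 → posterior Normal(-27/32, 9/32)

k = 7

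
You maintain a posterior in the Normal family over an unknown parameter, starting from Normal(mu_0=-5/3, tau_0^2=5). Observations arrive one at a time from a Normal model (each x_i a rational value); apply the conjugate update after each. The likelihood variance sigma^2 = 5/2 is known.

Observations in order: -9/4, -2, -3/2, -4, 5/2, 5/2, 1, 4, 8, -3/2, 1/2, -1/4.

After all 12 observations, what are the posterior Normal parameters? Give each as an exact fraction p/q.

obs 1: x=-9/4 → posterior Normal(-37/18, 5/3)
obs 2: x=-2 → posterior Normal(-61/30, 1)
obs 3: x=-3/2 → posterior Normal(-79/42, 5/7)
obs 4: x=-4 → posterior Normal(-127/54, 5/9)
obs 5: x=5/2 → posterior Normal(-97/66, 5/11)
obs 6: x=5/2 → posterior Normal(-67/78, 5/13)
obs 7: x=1 → posterior Normal(-11/18, 1/3)
obs 8: x=4 → posterior Normal(-7/102, 5/17)
obs 9: x=8 → posterior Normal(89/114, 5/19)
obs 10: x=-3/2 → posterior Normal(71/126, 5/21)
obs 11: x=1/2 → posterior Normal(77/138, 5/23)
obs 12: x=-1/4 → posterior Normal(37/75, 1/5)

mu_0=37/75, tau_0^2=1/5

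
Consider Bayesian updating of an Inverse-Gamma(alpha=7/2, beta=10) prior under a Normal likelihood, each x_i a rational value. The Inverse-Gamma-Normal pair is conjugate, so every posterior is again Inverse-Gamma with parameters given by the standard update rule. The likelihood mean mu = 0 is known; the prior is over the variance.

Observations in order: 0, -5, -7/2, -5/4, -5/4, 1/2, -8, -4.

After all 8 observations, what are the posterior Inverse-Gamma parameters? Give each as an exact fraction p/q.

obs 1: x=0 → posterior Inverse-Gamma(4, 10)
obs 2: x=-5 → posterior Inverse-Gamma(9/2, 45/2)
obs 3: x=-7/2 → posterior Inverse-Gamma(5, 229/8)
obs 4: x=-5/4 → posterior Inverse-Gamma(11/2, 941/32)
obs 5: x=-5/4 → posterior Inverse-Gamma(6, 483/16)
obs 6: x=1/2 → posterior Inverse-Gamma(13/2, 485/16)
obs 7: x=-8 → posterior Inverse-Gamma(7, 997/16)
obs 8: x=-4 → posterior Inverse-Gamma(15/2, 1125/16)

alpha=15/2, beta=1125/16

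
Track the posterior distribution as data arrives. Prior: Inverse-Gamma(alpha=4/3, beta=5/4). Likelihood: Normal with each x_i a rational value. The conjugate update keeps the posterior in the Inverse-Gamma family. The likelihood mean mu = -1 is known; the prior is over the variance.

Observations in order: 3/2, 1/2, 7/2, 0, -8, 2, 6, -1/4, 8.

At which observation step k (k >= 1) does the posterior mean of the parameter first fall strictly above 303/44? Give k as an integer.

obs 1: x=3/2 → posterior Inverse-Gamma(11/6, 35/8)
obs 2: x=1/2 → posterior Inverse-Gamma(7/3, 11/2)
obs 3: x=7/2 → posterior Inverse-Gamma(17/6, 125/8)
obs 4: x=0 → posterior Inverse-Gamma(10/3, 129/8)
obs 5: x=-8 → posterior Inverse-Gamma(23/6, 325/8)
obs 6: x=2 → posterior Inverse-Gamma(13/3, 361/8)
obs 7: x=6 → posterior Inverse-Gamma(29/6, 557/8)
obs 8: x=-1/4 → posterior Inverse-Gamma(16/3, 2237/32)
obs 9: x=8 → posterior Inverse-Gamma(35/6, 3533/32)

k = 3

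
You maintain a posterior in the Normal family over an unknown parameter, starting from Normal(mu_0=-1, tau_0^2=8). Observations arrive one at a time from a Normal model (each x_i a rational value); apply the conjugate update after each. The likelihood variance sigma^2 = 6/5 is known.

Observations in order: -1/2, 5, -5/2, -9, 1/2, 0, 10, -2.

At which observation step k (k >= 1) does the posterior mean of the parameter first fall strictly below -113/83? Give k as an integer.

obs 1: x=-1/2 → posterior Normal(-13/23, 24/23)
obs 2: x=5 → posterior Normal(87/43, 24/43)
obs 3: x=-5/2 → posterior Normal(37/63, 8/21)
obs 4: x=-9 → posterior Normal(-143/83, 24/83)
obs 5: x=1/2 → posterior Normal(-133/103, 24/103)
obs 6: x=0 → posterior Normal(-133/123, 8/41)
obs 7: x=10 → posterior Normal(67/143, 24/143)
obs 8: x=-2 → posterior Normal(27/163, 24/163)

k = 4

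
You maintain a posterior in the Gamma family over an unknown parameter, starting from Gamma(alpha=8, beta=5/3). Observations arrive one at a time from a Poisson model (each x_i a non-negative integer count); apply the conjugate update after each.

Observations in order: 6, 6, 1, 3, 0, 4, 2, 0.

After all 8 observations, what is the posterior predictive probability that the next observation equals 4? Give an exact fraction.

obs 1: x=6 → posterior Gamma(14, 8/3)
obs 2: x=6 → posterior Gamma(20, 11/3)
obs 3: x=1 → posterior Gamma(21, 14/3)
obs 4: x=3 → posterior Gamma(24, 17/3)
obs 5: x=0 → posterior Gamma(24, 20/3)
obs 6: x=4 → posterior Gamma(28, 23/3)
obs 7: x=2 → posterior Gamma(30, 26/3)
obs 8: x=0 → posterior Gamma(30, 29/3)

30851095767862628545263531846802147446875955303315/187072209578355573530071658587684226515959365500928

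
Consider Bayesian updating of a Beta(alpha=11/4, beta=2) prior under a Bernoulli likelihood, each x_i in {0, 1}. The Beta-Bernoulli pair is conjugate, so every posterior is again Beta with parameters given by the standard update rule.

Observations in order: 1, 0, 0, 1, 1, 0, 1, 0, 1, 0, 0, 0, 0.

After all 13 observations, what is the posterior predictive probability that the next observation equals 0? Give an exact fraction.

40/71

obs 1: x=1 → posterior Beta(15/4, 2)
obs 2: x=0 → posterior Beta(15/4, 3)
obs 3: x=0 → posterior Beta(15/4, 4)
obs 4: x=1 → posterior Beta(19/4, 4)
obs 5: x=1 → posterior Beta(23/4, 4)
obs 6: x=0 → posterior Beta(23/4, 5)
obs 7: x=1 → posterior Beta(27/4, 5)
obs 8: x=0 → posterior Beta(27/4, 6)
obs 9: x=1 → posterior Beta(31/4, 6)
obs 10: x=0 → posterior Beta(31/4, 7)
obs 11: x=0 → posterior Beta(31/4, 8)
obs 12: x=0 → posterior Beta(31/4, 9)
obs 13: x=0 → posterior Beta(31/4, 10)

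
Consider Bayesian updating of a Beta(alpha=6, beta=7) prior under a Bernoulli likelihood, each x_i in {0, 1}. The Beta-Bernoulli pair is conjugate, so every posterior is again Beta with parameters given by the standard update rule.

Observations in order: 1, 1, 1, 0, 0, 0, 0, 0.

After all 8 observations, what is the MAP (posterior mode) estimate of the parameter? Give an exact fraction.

8/19

obs 1: x=1 → posterior Beta(7, 7)
obs 2: x=1 → posterior Beta(8, 7)
obs 3: x=1 → posterior Beta(9, 7)
obs 4: x=0 → posterior Beta(9, 8)
obs 5: x=0 → posterior Beta(9, 9)
obs 6: x=0 → posterior Beta(9, 10)
obs 7: x=0 → posterior Beta(9, 11)
obs 8: x=0 → posterior Beta(9, 12)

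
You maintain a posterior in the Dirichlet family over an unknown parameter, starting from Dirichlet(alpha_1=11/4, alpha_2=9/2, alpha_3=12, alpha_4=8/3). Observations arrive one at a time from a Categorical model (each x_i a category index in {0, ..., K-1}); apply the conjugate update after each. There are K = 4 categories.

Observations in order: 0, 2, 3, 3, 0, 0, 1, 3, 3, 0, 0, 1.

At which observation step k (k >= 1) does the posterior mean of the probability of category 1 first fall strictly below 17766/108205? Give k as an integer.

k = 6

obs 1: x=0 → posterior Dirichlet(15/4, 9/2, 12, 8/3)
obs 2: x=2 → posterior Dirichlet(15/4, 9/2, 13, 8/3)
obs 3: x=3 → posterior Dirichlet(15/4, 9/2, 13, 11/3)
obs 4: x=3 → posterior Dirichlet(15/4, 9/2, 13, 14/3)
obs 5: x=0 → posterior Dirichlet(19/4, 9/2, 13, 14/3)
obs 6: x=0 → posterior Dirichlet(23/4, 9/2, 13, 14/3)
obs 7: x=1 → posterior Dirichlet(23/4, 11/2, 13, 14/3)
obs 8: x=3 → posterior Dirichlet(23/4, 11/2, 13, 17/3)
obs 9: x=3 → posterior Dirichlet(23/4, 11/2, 13, 20/3)
obs 10: x=0 → posterior Dirichlet(27/4, 11/2, 13, 20/3)
obs 11: x=0 → posterior Dirichlet(31/4, 11/2, 13, 20/3)
obs 12: x=1 → posterior Dirichlet(31/4, 13/2, 13, 20/3)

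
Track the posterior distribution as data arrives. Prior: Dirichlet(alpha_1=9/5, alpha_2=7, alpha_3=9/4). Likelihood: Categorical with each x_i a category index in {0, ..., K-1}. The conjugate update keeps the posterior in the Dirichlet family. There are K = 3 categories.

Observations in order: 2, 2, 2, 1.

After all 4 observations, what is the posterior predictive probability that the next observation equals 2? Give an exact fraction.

15/43

obs 1: x=2 → posterior Dirichlet(9/5, 7, 13/4)
obs 2: x=2 → posterior Dirichlet(9/5, 7, 17/4)
obs 3: x=2 → posterior Dirichlet(9/5, 7, 21/4)
obs 4: x=1 → posterior Dirichlet(9/5, 8, 21/4)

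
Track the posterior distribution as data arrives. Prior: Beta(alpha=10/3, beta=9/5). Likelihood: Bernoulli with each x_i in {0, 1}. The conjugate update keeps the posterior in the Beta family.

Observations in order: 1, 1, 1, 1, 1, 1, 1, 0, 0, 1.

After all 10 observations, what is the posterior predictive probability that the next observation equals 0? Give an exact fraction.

57/227

obs 1: x=1 → posterior Beta(13/3, 9/5)
obs 2: x=1 → posterior Beta(16/3, 9/5)
obs 3: x=1 → posterior Beta(19/3, 9/5)
obs 4: x=1 → posterior Beta(22/3, 9/5)
obs 5: x=1 → posterior Beta(25/3, 9/5)
obs 6: x=1 → posterior Beta(28/3, 9/5)
obs 7: x=1 → posterior Beta(31/3, 9/5)
obs 8: x=0 → posterior Beta(31/3, 14/5)
obs 9: x=0 → posterior Beta(31/3, 19/5)
obs 10: x=1 → posterior Beta(34/3, 19/5)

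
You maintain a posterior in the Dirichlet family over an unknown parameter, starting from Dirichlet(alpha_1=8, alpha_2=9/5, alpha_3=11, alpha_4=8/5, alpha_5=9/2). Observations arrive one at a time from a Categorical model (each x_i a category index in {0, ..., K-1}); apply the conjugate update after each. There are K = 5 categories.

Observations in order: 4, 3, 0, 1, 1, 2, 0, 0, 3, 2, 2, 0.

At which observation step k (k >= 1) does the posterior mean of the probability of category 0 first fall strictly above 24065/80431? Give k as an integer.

k = 3

obs 1: x=4 → posterior Dirichlet(8, 9/5, 11, 8/5, 11/2)
obs 2: x=3 → posterior Dirichlet(8, 9/5, 11, 13/5, 11/2)
obs 3: x=0 → posterior Dirichlet(9, 9/5, 11, 13/5, 11/2)
obs 4: x=1 → posterior Dirichlet(9, 14/5, 11, 13/5, 11/2)
obs 5: x=1 → posterior Dirichlet(9, 19/5, 11, 13/5, 11/2)
obs 6: x=2 → posterior Dirichlet(9, 19/5, 12, 13/5, 11/2)
obs 7: x=0 → posterior Dirichlet(10, 19/5, 12, 13/5, 11/2)
obs 8: x=0 → posterior Dirichlet(11, 19/5, 12, 13/5, 11/2)
obs 9: x=3 → posterior Dirichlet(11, 19/5, 12, 18/5, 11/2)
obs 10: x=2 → posterior Dirichlet(11, 19/5, 13, 18/5, 11/2)
obs 11: x=2 → posterior Dirichlet(11, 19/5, 14, 18/5, 11/2)
obs 12: x=0 → posterior Dirichlet(12, 19/5, 14, 18/5, 11/2)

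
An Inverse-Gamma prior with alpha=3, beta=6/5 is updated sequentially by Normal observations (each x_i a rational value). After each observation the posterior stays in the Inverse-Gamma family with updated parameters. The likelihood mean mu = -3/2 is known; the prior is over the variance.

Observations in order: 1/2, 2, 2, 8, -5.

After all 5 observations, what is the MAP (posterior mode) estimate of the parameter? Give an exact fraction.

667/65

obs 1: x=1/2 → posterior Inverse-Gamma(7/2, 16/5)
obs 2: x=2 → posterior Inverse-Gamma(4, 373/40)
obs 3: x=2 → posterior Inverse-Gamma(9/2, 309/20)
obs 4: x=8 → posterior Inverse-Gamma(5, 2423/40)
obs 5: x=-5 → posterior Inverse-Gamma(11/2, 667/10)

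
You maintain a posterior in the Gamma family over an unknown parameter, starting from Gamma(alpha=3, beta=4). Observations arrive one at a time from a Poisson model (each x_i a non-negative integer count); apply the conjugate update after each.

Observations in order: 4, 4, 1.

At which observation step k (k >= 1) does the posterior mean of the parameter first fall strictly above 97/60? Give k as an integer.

k = 2

obs 1: x=4 → posterior Gamma(7, 5)
obs 2: x=4 → posterior Gamma(11, 6)
obs 3: x=1 → posterior Gamma(12, 7)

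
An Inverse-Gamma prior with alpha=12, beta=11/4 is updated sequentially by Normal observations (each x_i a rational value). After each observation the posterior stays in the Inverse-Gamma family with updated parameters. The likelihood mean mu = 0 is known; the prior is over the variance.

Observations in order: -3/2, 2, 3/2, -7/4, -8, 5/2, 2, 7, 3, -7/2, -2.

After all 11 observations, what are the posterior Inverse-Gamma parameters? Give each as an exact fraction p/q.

alpha=35/2, beta=2649/32

obs 1: x=-3/2 → posterior Inverse-Gamma(25/2, 31/8)
obs 2: x=2 → posterior Inverse-Gamma(13, 47/8)
obs 3: x=3/2 → posterior Inverse-Gamma(27/2, 7)
obs 4: x=-7/4 → posterior Inverse-Gamma(14, 273/32)
obs 5: x=-8 → posterior Inverse-Gamma(29/2, 1297/32)
obs 6: x=5/2 → posterior Inverse-Gamma(15, 1397/32)
obs 7: x=2 → posterior Inverse-Gamma(31/2, 1461/32)
obs 8: x=7 → posterior Inverse-Gamma(16, 2245/32)
obs 9: x=3 → posterior Inverse-Gamma(33/2, 2389/32)
obs 10: x=-7/2 → posterior Inverse-Gamma(17, 2585/32)
obs 11: x=-2 → posterior Inverse-Gamma(35/2, 2649/32)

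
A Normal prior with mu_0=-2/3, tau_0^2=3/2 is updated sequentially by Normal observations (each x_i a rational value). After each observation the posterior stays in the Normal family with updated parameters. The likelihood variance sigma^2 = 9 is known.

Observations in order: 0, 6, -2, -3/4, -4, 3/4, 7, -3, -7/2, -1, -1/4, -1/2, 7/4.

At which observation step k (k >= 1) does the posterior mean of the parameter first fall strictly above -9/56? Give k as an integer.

k = 2

obs 1: x=0 → posterior Normal(-4/7, 9/7)
obs 2: x=6 → posterior Normal(1/4, 9/8)
obs 3: x=-2 → posterior Normal(0, 1)
obs 4: x=-3/4 → posterior Normal(-3/40, 9/10)
obs 5: x=-4 → posterior Normal(-19/44, 9/11)
obs 6: x=3/4 → posterior Normal(-1/3, 3/4)
obs 7: x=7 → posterior Normal(3/13, 9/13)
obs 8: x=-3 → posterior Normal(0, 9/14)
obs 9: x=-7/2 → posterior Normal(-7/30, 3/5)
obs 10: x=-1 → posterior Normal(-9/32, 9/16)
obs 11: x=-1/4 → posterior Normal(-19/68, 9/17)
obs 12: x=-1/2 → posterior Normal(-7/24, 1/2)
obs 13: x=7/4 → posterior Normal(-7/38, 9/19)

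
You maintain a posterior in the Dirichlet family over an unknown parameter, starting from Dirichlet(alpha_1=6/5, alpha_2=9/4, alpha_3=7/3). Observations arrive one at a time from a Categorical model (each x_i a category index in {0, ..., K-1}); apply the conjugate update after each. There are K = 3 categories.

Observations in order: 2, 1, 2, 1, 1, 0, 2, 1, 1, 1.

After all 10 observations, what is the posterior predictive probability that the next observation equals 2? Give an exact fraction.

obs 1: x=2 → posterior Dirichlet(6/5, 9/4, 10/3)
obs 2: x=1 → posterior Dirichlet(6/5, 13/4, 10/3)
obs 3: x=2 → posterior Dirichlet(6/5, 13/4, 13/3)
obs 4: x=1 → posterior Dirichlet(6/5, 17/4, 13/3)
obs 5: x=1 → posterior Dirichlet(6/5, 21/4, 13/3)
obs 6: x=0 → posterior Dirichlet(11/5, 21/4, 13/3)
obs 7: x=2 → posterior Dirichlet(11/5, 21/4, 16/3)
obs 8: x=1 → posterior Dirichlet(11/5, 25/4, 16/3)
obs 9: x=1 → posterior Dirichlet(11/5, 29/4, 16/3)
obs 10: x=1 → posterior Dirichlet(11/5, 33/4, 16/3)

320/947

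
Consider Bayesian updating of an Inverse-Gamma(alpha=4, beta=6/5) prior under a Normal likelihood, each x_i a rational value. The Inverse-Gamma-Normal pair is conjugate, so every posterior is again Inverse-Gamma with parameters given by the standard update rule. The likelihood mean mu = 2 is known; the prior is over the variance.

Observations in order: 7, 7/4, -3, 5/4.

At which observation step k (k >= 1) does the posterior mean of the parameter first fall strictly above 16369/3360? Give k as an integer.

obs 1: x=7 → posterior Inverse-Gamma(9/2, 137/10)
obs 2: x=7/4 → posterior Inverse-Gamma(5, 2197/160)
obs 3: x=-3 → posterior Inverse-Gamma(11/2, 4197/160)
obs 4: x=5/4 → posterior Inverse-Gamma(6, 2121/80)

k = 3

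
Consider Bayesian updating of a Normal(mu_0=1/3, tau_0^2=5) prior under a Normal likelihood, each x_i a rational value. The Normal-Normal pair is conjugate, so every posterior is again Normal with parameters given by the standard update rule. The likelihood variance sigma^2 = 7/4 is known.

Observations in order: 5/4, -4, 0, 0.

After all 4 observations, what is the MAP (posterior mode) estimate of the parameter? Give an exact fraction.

-158/261

obs 1: x=5/4 → posterior Normal(82/81, 35/27)
obs 2: x=-4 → posterior Normal(-158/141, 35/47)
obs 3: x=0 → posterior Normal(-158/201, 35/67)
obs 4: x=0 → posterior Normal(-158/261, 35/87)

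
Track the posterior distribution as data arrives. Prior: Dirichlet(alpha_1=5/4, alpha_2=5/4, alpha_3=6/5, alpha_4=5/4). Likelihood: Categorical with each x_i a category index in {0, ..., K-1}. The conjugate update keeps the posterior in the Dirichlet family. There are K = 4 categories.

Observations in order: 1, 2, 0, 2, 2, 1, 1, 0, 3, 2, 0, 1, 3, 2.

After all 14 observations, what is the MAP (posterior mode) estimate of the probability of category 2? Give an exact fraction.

obs 1: x=1 → posterior Dirichlet(5/4, 9/4, 6/5, 5/4)
obs 2: x=2 → posterior Dirichlet(5/4, 9/4, 11/5, 5/4)
obs 3: x=0 → posterior Dirichlet(9/4, 9/4, 11/5, 5/4)
obs 4: x=2 → posterior Dirichlet(9/4, 9/4, 16/5, 5/4)
obs 5: x=2 → posterior Dirichlet(9/4, 9/4, 21/5, 5/4)
obs 6: x=1 → posterior Dirichlet(9/4, 13/4, 21/5, 5/4)
obs 7: x=1 → posterior Dirichlet(9/4, 17/4, 21/5, 5/4)
obs 8: x=0 → posterior Dirichlet(13/4, 17/4, 21/5, 5/4)
obs 9: x=3 → posterior Dirichlet(13/4, 17/4, 21/5, 9/4)
obs 10: x=2 → posterior Dirichlet(13/4, 17/4, 26/5, 9/4)
obs 11: x=0 → posterior Dirichlet(17/4, 17/4, 26/5, 9/4)
obs 12: x=1 → posterior Dirichlet(17/4, 21/4, 26/5, 9/4)
obs 13: x=3 → posterior Dirichlet(17/4, 21/4, 26/5, 13/4)
obs 14: x=2 → posterior Dirichlet(17/4, 21/4, 31/5, 13/4)

8/23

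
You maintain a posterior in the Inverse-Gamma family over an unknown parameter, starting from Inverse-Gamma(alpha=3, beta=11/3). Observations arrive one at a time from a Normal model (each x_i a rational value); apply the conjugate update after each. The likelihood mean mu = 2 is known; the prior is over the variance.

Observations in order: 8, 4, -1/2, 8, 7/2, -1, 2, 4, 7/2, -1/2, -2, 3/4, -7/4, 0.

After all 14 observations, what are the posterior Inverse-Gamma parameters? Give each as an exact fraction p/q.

obs 1: x=8 → posterior Inverse-Gamma(7/2, 65/3)
obs 2: x=4 → posterior Inverse-Gamma(4, 71/3)
obs 3: x=-1/2 → posterior Inverse-Gamma(9/2, 643/24)
obs 4: x=8 → posterior Inverse-Gamma(5, 1075/24)
obs 5: x=7/2 → posterior Inverse-Gamma(11/2, 551/12)
obs 6: x=-1 → posterior Inverse-Gamma(6, 605/12)
obs 7: x=2 → posterior Inverse-Gamma(13/2, 605/12)
obs 8: x=4 → posterior Inverse-Gamma(7, 629/12)
obs 9: x=7/2 → posterior Inverse-Gamma(15/2, 1285/24)
obs 10: x=-1/2 → posterior Inverse-Gamma(8, 170/3)
obs 11: x=-2 → posterior Inverse-Gamma(17/2, 194/3)
obs 12: x=3/4 → posterior Inverse-Gamma(9, 6283/96)
obs 13: x=-7/4 → posterior Inverse-Gamma(19/2, 3479/48)
obs 14: x=0 → posterior Inverse-Gamma(10, 3575/48)

alpha=10, beta=3575/48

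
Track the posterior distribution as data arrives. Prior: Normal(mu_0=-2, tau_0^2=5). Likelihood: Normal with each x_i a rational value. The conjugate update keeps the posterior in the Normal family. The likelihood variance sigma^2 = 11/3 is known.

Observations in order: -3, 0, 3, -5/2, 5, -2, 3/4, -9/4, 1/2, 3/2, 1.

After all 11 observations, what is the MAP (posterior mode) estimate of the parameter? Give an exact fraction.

obs 1: x=-3 → posterior Normal(-67/26, 55/26)
obs 2: x=0 → posterior Normal(-67/41, 55/41)
obs 3: x=3 → posterior Normal(-11/28, 55/56)
obs 4: x=-5/2 → posterior Normal(-119/142, 55/71)
obs 5: x=5 → posterior Normal(31/172, 55/86)
obs 6: x=-2 → posterior Normal(-29/202, 55/101)
obs 7: x=3/4 → posterior Normal(-13/464, 55/116)
obs 8: x=-9/4 → posterior Normal(-37/131, 55/131)
obs 9: x=1/2 → posterior Normal(-59/292, 55/146)
obs 10: x=3/2 → posterior Normal(-1/23, 55/161)
obs 11: x=1 → posterior Normal(1/22, 5/16)

1/22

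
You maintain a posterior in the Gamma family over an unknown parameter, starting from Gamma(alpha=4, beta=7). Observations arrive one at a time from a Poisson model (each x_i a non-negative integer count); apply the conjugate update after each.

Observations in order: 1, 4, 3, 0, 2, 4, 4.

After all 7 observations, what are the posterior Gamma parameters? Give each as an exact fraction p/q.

alpha=22, beta=14

obs 1: x=1 → posterior Gamma(5, 8)
obs 2: x=4 → posterior Gamma(9, 9)
obs 3: x=3 → posterior Gamma(12, 10)
obs 4: x=0 → posterior Gamma(12, 11)
obs 5: x=2 → posterior Gamma(14, 12)
obs 6: x=4 → posterior Gamma(18, 13)
obs 7: x=4 → posterior Gamma(22, 14)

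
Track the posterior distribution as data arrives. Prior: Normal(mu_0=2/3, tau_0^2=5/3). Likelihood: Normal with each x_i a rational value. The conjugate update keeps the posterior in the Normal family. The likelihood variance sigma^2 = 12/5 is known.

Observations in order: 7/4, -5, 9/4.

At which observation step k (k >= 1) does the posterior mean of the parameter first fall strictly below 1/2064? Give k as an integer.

k = 2

obs 1: x=7/4 → posterior Normal(271/244, 60/61)
obs 2: x=-5 → posterior Normal(-229/344, 30/43)
obs 3: x=9/4 → posterior Normal(-1/111, 20/37)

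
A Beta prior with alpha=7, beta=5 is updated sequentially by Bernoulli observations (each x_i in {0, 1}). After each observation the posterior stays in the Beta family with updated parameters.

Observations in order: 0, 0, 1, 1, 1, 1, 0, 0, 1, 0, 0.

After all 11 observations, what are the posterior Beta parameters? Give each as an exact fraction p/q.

obs 1: x=0 → posterior Beta(7, 6)
obs 2: x=0 → posterior Beta(7, 7)
obs 3: x=1 → posterior Beta(8, 7)
obs 4: x=1 → posterior Beta(9, 7)
obs 5: x=1 → posterior Beta(10, 7)
obs 6: x=1 → posterior Beta(11, 7)
obs 7: x=0 → posterior Beta(11, 8)
obs 8: x=0 → posterior Beta(11, 9)
obs 9: x=1 → posterior Beta(12, 9)
obs 10: x=0 → posterior Beta(12, 10)
obs 11: x=0 → posterior Beta(12, 11)

alpha=12, beta=11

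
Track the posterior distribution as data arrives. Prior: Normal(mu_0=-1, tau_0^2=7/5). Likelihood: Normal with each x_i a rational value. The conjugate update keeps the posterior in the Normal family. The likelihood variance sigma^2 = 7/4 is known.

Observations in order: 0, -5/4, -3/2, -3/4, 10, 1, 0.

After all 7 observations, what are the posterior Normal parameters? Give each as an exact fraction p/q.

mu_0=25/33, tau_0^2=7/33

obs 1: x=0 → posterior Normal(-5/9, 7/9)
obs 2: x=-5/4 → posterior Normal(-10/13, 7/13)
obs 3: x=-3/2 → posterior Normal(-16/17, 7/17)
obs 4: x=-3/4 → posterior Normal(-19/21, 1/3)
obs 5: x=10 → posterior Normal(21/25, 7/25)
obs 6: x=1 → posterior Normal(25/29, 7/29)
obs 7: x=0 → posterior Normal(25/33, 7/33)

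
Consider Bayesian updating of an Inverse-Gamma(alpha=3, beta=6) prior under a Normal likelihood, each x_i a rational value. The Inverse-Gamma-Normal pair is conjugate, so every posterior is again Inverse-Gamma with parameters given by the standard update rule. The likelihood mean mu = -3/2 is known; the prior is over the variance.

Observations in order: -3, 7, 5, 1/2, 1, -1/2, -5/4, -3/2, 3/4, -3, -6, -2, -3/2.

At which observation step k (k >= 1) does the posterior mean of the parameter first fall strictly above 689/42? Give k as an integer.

obs 1: x=-3 → posterior Inverse-Gamma(7/2, 57/8)
obs 2: x=7 → posterior Inverse-Gamma(4, 173/4)
obs 3: x=5 → posterior Inverse-Gamma(9/2, 515/8)
obs 4: x=1/2 → posterior Inverse-Gamma(5, 531/8)
obs 5: x=1 → posterior Inverse-Gamma(11/2, 139/2)
obs 6: x=-1/2 → posterior Inverse-Gamma(6, 70)
obs 7: x=-5/4 → posterior Inverse-Gamma(13/2, 2241/32)
obs 8: x=-3/2 → posterior Inverse-Gamma(7, 2241/32)
obs 9: x=3/4 → posterior Inverse-Gamma(15/2, 1161/16)
obs 10: x=-3 → posterior Inverse-Gamma(8, 1179/16)
obs 11: x=-6 → posterior Inverse-Gamma(17/2, 1341/16)
obs 12: x=-2 → posterior Inverse-Gamma(9, 1343/16)
obs 13: x=-3/2 → posterior Inverse-Gamma(19/2, 1343/16)

k = 3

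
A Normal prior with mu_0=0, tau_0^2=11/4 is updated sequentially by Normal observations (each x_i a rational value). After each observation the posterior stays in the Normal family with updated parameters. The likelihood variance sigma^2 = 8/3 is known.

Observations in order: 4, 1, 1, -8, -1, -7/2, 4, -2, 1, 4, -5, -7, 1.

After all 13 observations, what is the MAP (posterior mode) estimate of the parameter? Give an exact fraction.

obs 1: x=4 → posterior Normal(132/65, 88/65)
obs 2: x=1 → posterior Normal(165/98, 44/49)
obs 3: x=1 → posterior Normal(198/131, 88/131)
obs 4: x=-8 → posterior Normal(-33/82, 22/41)
obs 5: x=-1 → posterior Normal(-99/197, 88/197)
obs 6: x=-7/2 → posterior Normal(-429/460, 44/115)
obs 7: x=4 → posterior Normal(-165/526, 88/263)
obs 8: x=-2 → posterior Normal(-297/592, 11/37)
obs 9: x=1 → posterior Normal(-33/94, 88/329)
obs 10: x=4 → posterior Normal(33/724, 44/181)
obs 11: x=-5 → posterior Normal(-297/790, 88/395)
obs 12: x=-7 → posterior Normal(-759/856, 22/107)
obs 13: x=1 → posterior Normal(-693/922, 88/461)

-693/922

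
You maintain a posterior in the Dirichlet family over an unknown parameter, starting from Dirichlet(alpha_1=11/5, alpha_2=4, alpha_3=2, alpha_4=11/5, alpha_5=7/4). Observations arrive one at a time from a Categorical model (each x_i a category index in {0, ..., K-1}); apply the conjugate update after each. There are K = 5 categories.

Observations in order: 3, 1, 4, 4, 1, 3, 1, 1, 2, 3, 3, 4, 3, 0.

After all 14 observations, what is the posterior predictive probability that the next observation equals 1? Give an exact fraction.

obs 1: x=3 → posterior Dirichlet(11/5, 4, 2, 16/5, 7/4)
obs 2: x=1 → posterior Dirichlet(11/5, 5, 2, 16/5, 7/4)
obs 3: x=4 → posterior Dirichlet(11/5, 5, 2, 16/5, 11/4)
obs 4: x=4 → posterior Dirichlet(11/5, 5, 2, 16/5, 15/4)
obs 5: x=1 → posterior Dirichlet(11/5, 6, 2, 16/5, 15/4)
obs 6: x=3 → posterior Dirichlet(11/5, 6, 2, 21/5, 15/4)
obs 7: x=1 → posterior Dirichlet(11/5, 7, 2, 21/5, 15/4)
obs 8: x=1 → posterior Dirichlet(11/5, 8, 2, 21/5, 15/4)
obs 9: x=2 → posterior Dirichlet(11/5, 8, 3, 21/5, 15/4)
obs 10: x=3 → posterior Dirichlet(11/5, 8, 3, 26/5, 15/4)
obs 11: x=3 → posterior Dirichlet(11/5, 8, 3, 31/5, 15/4)
obs 12: x=4 → posterior Dirichlet(11/5, 8, 3, 31/5, 19/4)
obs 13: x=3 → posterior Dirichlet(11/5, 8, 3, 36/5, 19/4)
obs 14: x=0 → posterior Dirichlet(16/5, 8, 3, 36/5, 19/4)

160/523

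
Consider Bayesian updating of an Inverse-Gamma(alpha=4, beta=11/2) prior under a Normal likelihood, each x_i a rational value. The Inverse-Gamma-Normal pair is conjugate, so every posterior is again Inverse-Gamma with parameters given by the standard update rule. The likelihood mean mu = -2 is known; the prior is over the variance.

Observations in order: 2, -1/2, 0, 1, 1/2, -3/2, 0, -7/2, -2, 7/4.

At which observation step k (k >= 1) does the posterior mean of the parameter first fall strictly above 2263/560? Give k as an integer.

obs 1: x=2 → posterior Inverse-Gamma(9/2, 27/2)
obs 2: x=-1/2 → posterior Inverse-Gamma(5, 117/8)
obs 3: x=0 → posterior Inverse-Gamma(11/2, 133/8)
obs 4: x=1 → posterior Inverse-Gamma(6, 169/8)
obs 5: x=1/2 → posterior Inverse-Gamma(13/2, 97/4)
obs 6: x=-3/2 → posterior Inverse-Gamma(7, 195/8)
obs 7: x=0 → posterior Inverse-Gamma(15/2, 211/8)
obs 8: x=-7/2 → posterior Inverse-Gamma(8, 55/2)
obs 9: x=-2 → posterior Inverse-Gamma(17/2, 55/2)
obs 10: x=7/4 → posterior Inverse-Gamma(9, 1105/32)

k = 4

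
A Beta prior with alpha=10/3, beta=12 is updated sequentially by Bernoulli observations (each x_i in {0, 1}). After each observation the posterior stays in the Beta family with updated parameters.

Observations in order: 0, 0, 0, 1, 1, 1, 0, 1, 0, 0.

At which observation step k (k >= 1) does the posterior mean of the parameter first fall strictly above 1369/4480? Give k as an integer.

obs 1: x=0 → posterior Beta(10/3, 13)
obs 2: x=0 → posterior Beta(10/3, 14)
obs 3: x=0 → posterior Beta(10/3, 15)
obs 4: x=1 → posterior Beta(13/3, 15)
obs 5: x=1 → posterior Beta(16/3, 15)
obs 6: x=1 → posterior Beta(19/3, 15)
obs 7: x=0 → posterior Beta(19/3, 16)
obs 8: x=1 → posterior Beta(22/3, 16)
obs 9: x=0 → posterior Beta(22/3, 17)
obs 10: x=0 → posterior Beta(22/3, 18)

k = 8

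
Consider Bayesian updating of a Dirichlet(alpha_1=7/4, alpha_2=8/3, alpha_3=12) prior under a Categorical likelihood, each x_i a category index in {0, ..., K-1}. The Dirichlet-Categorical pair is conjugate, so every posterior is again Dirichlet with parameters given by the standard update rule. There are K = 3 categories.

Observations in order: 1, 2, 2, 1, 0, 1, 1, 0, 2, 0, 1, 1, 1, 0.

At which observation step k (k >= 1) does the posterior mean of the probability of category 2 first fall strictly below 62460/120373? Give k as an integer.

obs 1: x=1 → posterior Dirichlet(7/4, 11/3, 12)
obs 2: x=2 → posterior Dirichlet(7/4, 11/3, 13)
obs 3: x=2 → posterior Dirichlet(7/4, 11/3, 14)
obs 4: x=1 → posterior Dirichlet(7/4, 14/3, 14)
obs 5: x=0 → posterior Dirichlet(11/4, 14/3, 14)
obs 6: x=1 → posterior Dirichlet(11/4, 17/3, 14)
obs 7: x=1 → posterior Dirichlet(11/4, 20/3, 14)
obs 8: x=0 → posterior Dirichlet(15/4, 20/3, 14)
obs 9: x=2 → posterior Dirichlet(15/4, 20/3, 15)
obs 10: x=0 → posterior Dirichlet(19/4, 20/3, 15)
obs 11: x=1 → posterior Dirichlet(19/4, 23/3, 15)
obs 12: x=1 → posterior Dirichlet(19/4, 26/3, 15)
obs 13: x=1 → posterior Dirichlet(19/4, 29/3, 15)
obs 14: x=0 → posterior Dirichlet(23/4, 29/3, 15)

k = 13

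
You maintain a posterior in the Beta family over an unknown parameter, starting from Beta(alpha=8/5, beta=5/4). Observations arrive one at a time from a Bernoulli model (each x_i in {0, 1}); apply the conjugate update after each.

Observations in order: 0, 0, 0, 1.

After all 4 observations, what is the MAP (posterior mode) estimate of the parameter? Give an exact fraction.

obs 1: x=0 → posterior Beta(8/5, 9/4)
obs 2: x=0 → posterior Beta(8/5, 13/4)
obs 3: x=0 → posterior Beta(8/5, 17/4)
obs 4: x=1 → posterior Beta(13/5, 17/4)

32/97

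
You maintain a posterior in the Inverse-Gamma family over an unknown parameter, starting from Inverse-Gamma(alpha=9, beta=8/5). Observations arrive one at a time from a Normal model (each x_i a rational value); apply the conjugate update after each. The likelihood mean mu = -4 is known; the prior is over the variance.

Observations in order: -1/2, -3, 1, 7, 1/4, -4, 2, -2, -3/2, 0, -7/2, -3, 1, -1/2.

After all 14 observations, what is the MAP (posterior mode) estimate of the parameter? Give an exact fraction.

obs 1: x=-1/2 → posterior Inverse-Gamma(19/2, 309/40)
obs 2: x=-3 → posterior Inverse-Gamma(10, 329/40)
obs 3: x=1 → posterior Inverse-Gamma(21/2, 829/40)
obs 4: x=7 → posterior Inverse-Gamma(11, 3249/40)
obs 5: x=1/4 → posterior Inverse-Gamma(23/2, 14441/160)
obs 6: x=-4 → posterior Inverse-Gamma(12, 14441/160)
obs 7: x=2 → posterior Inverse-Gamma(25/2, 17321/160)
obs 8: x=-2 → posterior Inverse-Gamma(13, 17641/160)
obs 9: x=-3/2 → posterior Inverse-Gamma(27/2, 18141/160)
obs 10: x=0 → posterior Inverse-Gamma(14, 19421/160)
obs 11: x=-7/2 → posterior Inverse-Gamma(29/2, 19441/160)
obs 12: x=-3 → posterior Inverse-Gamma(15, 19521/160)
obs 13: x=1 → posterior Inverse-Gamma(31/2, 21521/160)
obs 14: x=-1/2 → posterior Inverse-Gamma(16, 22501/160)

22501/2720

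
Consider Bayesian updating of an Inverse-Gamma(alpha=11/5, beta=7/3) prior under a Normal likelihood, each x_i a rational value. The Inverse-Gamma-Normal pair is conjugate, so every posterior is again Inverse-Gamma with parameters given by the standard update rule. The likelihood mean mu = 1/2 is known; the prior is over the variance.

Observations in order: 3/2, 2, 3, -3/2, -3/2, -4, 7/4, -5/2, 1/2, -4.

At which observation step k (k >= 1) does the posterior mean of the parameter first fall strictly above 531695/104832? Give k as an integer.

k = 8

obs 1: x=3/2 → posterior Inverse-Gamma(27/10, 17/6)
obs 2: x=2 → posterior Inverse-Gamma(16/5, 95/24)
obs 3: x=3 → posterior Inverse-Gamma(37/10, 85/12)
obs 4: x=-3/2 → posterior Inverse-Gamma(21/5, 109/12)
obs 5: x=-3/2 → posterior Inverse-Gamma(47/10, 133/12)
obs 6: x=-4 → posterior Inverse-Gamma(26/5, 509/24)
obs 7: x=7/4 → posterior Inverse-Gamma(57/10, 2111/96)
obs 8: x=-5/2 → posterior Inverse-Gamma(31/5, 2543/96)
obs 9: x=1/2 → posterior Inverse-Gamma(67/10, 2543/96)
obs 10: x=-4 → posterior Inverse-Gamma(36/5, 3515/96)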